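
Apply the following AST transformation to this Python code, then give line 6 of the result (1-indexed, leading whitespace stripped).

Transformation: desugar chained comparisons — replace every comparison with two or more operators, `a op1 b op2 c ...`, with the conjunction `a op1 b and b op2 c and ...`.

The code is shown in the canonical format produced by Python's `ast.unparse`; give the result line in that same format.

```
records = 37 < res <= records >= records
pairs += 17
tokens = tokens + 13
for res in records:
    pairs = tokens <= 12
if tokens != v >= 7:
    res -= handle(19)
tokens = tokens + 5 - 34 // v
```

Transformed code:
records = 37 < res and res <= records and (records >= records)
pairs += 17
tokens = tokens + 13
for res in records:
    pairs = tokens <= 12
if tokens != v and v >= 7:
    res -= handle(19)
tokens = tokens + 5 - 34 // v

if tokens != v and v >= 7:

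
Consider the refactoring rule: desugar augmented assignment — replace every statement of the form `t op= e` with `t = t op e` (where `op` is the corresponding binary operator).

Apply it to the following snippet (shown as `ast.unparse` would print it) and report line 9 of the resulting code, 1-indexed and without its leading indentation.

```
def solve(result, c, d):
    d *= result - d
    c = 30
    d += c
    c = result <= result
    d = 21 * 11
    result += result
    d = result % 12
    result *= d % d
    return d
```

Transformed code:
def solve(result, c, d):
    d = d * (result - d)
    c = 30
    d = d + c
    c = result <= result
    d = 21 * 11
    result = result + result
    d = result % 12
    result = result * (d % d)
    return d

result = result * (d % d)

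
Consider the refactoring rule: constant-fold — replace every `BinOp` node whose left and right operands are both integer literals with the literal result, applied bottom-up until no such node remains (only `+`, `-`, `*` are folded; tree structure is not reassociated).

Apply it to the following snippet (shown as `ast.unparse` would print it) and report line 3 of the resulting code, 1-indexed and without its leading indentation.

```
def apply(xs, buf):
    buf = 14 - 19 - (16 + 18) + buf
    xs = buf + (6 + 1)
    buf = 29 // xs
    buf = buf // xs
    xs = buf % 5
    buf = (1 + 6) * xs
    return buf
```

Transformed code:
def apply(xs, buf):
    buf = -39 + buf
    xs = buf + 7
    buf = 29 // xs
    buf = buf // xs
    xs = buf % 5
    buf = 7 * xs
    return buf

xs = buf + 7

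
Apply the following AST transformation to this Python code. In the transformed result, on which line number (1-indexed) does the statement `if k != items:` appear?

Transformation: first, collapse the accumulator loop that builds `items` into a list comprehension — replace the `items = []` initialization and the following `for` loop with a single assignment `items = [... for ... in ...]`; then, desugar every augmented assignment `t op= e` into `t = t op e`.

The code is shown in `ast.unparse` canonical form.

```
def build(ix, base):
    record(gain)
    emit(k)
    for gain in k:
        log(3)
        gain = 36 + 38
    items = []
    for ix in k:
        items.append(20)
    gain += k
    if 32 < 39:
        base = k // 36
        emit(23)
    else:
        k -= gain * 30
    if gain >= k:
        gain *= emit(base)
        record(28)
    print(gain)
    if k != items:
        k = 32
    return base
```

18

Transformed code:
def build(ix, base):
    record(gain)
    emit(k)
    for gain in k:
        log(3)
        gain = 36 + 38
    items = [20 for ix in k]
    gain = gain + k
    if 32 < 39:
        base = k // 36
        emit(23)
    else:
        k = k - gain * 30
    if gain >= k:
        gain = gain * emit(base)
        record(28)
    print(gain)
    if k != items:
        k = 32
    return base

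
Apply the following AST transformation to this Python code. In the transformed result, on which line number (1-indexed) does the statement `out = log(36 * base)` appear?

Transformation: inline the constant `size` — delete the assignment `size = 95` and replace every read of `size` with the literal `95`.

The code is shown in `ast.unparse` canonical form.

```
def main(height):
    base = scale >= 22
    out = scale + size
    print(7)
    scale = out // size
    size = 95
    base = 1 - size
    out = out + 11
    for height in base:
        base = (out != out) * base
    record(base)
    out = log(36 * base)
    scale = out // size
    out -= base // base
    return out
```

Transformed code:
def main(height):
    base = scale >= 22
    out = scale + 95
    print(7)
    scale = out // 95
    base = 1 - 95
    out = out + 11
    for height in base:
        base = (out != out) * base
    record(base)
    out = log(36 * base)
    scale = out // 95
    out -= base // base
    return out

11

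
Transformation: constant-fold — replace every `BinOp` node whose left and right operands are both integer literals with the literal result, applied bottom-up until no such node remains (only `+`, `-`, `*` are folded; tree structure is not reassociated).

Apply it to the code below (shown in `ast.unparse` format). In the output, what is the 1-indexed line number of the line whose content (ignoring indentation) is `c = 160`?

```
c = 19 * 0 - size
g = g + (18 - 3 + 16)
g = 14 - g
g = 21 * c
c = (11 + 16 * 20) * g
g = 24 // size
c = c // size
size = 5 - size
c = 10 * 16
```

9

Transformed code:
c = 0 - size
g = g + 31
g = 14 - g
g = 21 * c
c = 331 * g
g = 24 // size
c = c // size
size = 5 - size
c = 160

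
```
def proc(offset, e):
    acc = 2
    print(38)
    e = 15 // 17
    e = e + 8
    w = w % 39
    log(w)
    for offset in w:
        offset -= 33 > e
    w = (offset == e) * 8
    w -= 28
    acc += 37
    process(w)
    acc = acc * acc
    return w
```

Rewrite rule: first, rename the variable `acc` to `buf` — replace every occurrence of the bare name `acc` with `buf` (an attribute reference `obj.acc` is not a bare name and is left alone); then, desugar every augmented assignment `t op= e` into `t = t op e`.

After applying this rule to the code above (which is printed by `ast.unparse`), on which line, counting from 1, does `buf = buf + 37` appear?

Transformed code:
def proc(offset, e):
    buf = 2
    print(38)
    e = 15 // 17
    e = e + 8
    w = w % 39
    log(w)
    for offset in w:
        offset = offset - (33 > e)
    w = (offset == e) * 8
    w = w - 28
    buf = buf + 37
    process(w)
    buf = buf * buf
    return w

12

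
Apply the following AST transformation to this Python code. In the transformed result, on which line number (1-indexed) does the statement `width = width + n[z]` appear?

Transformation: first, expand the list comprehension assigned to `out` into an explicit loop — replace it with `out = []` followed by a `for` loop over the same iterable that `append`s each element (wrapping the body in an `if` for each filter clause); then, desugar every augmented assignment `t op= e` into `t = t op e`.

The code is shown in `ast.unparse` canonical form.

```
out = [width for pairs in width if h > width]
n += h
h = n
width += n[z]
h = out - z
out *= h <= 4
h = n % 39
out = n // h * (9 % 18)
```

7

Transformed code:
out = []
for pairs in width:
    if h > width:
        out.append(width)
n = n + h
h = n
width = width + n[z]
h = out - z
out = out * (h <= 4)
h = n % 39
out = n // h * (9 % 18)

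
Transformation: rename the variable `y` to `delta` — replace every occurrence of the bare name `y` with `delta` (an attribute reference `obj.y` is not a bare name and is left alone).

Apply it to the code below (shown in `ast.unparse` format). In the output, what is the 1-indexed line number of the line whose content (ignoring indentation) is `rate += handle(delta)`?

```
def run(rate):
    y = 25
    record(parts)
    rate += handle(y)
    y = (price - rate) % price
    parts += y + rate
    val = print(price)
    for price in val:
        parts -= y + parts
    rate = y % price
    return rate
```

Transformed code:
def run(rate):
    delta = 25
    record(parts)
    rate += handle(delta)
    delta = (price - rate) % price
    parts += delta + rate
    val = print(price)
    for price in val:
        parts -= delta + parts
    rate = delta % price
    return rate

4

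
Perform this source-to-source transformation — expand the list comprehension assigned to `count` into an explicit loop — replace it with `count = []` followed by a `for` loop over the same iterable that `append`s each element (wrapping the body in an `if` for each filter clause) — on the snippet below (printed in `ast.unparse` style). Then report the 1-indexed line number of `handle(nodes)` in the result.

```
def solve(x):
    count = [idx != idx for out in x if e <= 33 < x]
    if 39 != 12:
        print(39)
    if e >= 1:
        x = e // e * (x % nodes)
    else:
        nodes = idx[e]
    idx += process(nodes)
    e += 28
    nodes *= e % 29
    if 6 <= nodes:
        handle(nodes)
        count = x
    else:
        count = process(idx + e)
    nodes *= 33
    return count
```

Transformed code:
def solve(x):
    count = []
    for out in x:
        if e <= 33 < x:
            count.append(idx != idx)
    if 39 != 12:
        print(39)
    if e >= 1:
        x = e // e * (x % nodes)
    else:
        nodes = idx[e]
    idx += process(nodes)
    e += 28
    nodes *= e % 29
    if 6 <= nodes:
        handle(nodes)
        count = x
    else:
        count = process(idx + e)
    nodes *= 33
    return count

16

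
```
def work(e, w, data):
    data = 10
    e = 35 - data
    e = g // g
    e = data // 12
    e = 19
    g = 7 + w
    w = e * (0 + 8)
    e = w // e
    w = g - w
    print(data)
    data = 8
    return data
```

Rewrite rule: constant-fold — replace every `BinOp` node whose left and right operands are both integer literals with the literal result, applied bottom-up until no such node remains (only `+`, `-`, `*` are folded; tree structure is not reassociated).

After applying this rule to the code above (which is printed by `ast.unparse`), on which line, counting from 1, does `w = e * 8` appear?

8

Transformed code:
def work(e, w, data):
    data = 10
    e = 35 - data
    e = g // g
    e = data // 12
    e = 19
    g = 7 + w
    w = e * 8
    e = w // e
    w = g - w
    print(data)
    data = 8
    return data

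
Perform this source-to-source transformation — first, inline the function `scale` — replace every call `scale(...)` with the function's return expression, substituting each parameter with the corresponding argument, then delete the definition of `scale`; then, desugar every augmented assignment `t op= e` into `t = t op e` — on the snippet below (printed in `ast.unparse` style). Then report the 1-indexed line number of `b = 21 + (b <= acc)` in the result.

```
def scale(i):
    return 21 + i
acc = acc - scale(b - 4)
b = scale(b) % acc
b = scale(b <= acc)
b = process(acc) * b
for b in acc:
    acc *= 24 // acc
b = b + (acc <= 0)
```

Transformed code:
acc = acc - (21 + (b - 4))
b = (21 + b) % acc
b = 21 + (b <= acc)
b = process(acc) * b
for b in acc:
    acc = acc * (24 // acc)
b = b + (acc <= 0)

3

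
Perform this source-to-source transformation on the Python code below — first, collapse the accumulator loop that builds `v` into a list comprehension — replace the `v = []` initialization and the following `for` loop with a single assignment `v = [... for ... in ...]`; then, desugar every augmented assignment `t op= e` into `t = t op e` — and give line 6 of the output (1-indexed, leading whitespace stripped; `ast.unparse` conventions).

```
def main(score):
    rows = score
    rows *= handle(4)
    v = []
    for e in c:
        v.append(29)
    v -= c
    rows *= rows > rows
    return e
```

rows = rows * (rows > rows)

Transformed code:
def main(score):
    rows = score
    rows = rows * handle(4)
    v = [29 for e in c]
    v = v - c
    rows = rows * (rows > rows)
    return e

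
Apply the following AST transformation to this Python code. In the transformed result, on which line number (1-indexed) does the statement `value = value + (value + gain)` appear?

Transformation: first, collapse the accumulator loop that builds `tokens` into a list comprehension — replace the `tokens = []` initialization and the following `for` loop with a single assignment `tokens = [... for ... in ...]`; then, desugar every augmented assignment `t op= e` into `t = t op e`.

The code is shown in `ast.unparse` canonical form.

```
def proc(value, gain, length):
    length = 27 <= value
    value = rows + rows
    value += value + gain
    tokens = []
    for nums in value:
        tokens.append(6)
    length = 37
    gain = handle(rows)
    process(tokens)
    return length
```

4

Transformed code:
def proc(value, gain, length):
    length = 27 <= value
    value = rows + rows
    value = value + (value + gain)
    tokens = [6 for nums in value]
    length = 37
    gain = handle(rows)
    process(tokens)
    return length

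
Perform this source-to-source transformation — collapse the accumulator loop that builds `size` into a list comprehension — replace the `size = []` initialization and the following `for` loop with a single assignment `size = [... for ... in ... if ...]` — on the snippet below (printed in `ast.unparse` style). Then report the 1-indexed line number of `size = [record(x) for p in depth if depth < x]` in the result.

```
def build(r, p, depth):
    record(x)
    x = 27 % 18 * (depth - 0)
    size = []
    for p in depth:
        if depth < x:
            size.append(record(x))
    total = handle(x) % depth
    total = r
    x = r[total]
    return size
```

4

Transformed code:
def build(r, p, depth):
    record(x)
    x = 27 % 18 * (depth - 0)
    size = [record(x) for p in depth if depth < x]
    total = handle(x) % depth
    total = r
    x = r[total]
    return size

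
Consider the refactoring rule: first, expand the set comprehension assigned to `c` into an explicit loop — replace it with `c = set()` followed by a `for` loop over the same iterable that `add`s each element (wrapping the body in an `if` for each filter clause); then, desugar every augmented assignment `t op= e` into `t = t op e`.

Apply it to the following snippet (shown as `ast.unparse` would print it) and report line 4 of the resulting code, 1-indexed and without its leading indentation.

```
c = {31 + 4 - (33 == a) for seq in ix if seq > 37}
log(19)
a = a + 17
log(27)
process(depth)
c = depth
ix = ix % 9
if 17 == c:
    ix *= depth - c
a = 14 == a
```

c.add(31 + 4 - (33 == a))

Transformed code:
c = set()
for seq in ix:
    if seq > 37:
        c.add(31 + 4 - (33 == a))
log(19)
a = a + 17
log(27)
process(depth)
c = depth
ix = ix % 9
if 17 == c:
    ix = ix * (depth - c)
a = 14 == a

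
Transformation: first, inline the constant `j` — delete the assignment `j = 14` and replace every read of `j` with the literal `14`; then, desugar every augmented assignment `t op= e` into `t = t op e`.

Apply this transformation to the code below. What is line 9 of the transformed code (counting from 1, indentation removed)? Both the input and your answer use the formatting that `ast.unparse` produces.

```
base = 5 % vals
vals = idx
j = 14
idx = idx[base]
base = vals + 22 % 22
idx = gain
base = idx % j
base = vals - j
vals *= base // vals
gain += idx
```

Transformed code:
base = 5 % vals
vals = idx
idx = idx[base]
base = vals + 22 % 22
idx = gain
base = idx % 14
base = vals - 14
vals = vals * (base // vals)
gain = gain + idx

gain = gain + idx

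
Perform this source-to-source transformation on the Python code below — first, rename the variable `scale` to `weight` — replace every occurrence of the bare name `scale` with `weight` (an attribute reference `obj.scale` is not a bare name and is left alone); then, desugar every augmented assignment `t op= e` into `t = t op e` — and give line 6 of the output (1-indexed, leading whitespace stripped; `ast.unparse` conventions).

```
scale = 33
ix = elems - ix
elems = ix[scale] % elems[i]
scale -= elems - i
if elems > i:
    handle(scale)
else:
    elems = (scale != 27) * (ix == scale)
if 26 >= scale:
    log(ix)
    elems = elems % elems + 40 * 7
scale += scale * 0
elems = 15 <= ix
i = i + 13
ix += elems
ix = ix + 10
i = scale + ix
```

handle(weight)

Transformed code:
weight = 33
ix = elems - ix
elems = ix[weight] % elems[i]
weight = weight - (elems - i)
if elems > i:
    handle(weight)
else:
    elems = (weight != 27) * (ix == weight)
if 26 >= weight:
    log(ix)
    elems = elems % elems + 40 * 7
weight = weight + weight * 0
elems = 15 <= ix
i = i + 13
ix = ix + elems
ix = ix + 10
i = weight + ix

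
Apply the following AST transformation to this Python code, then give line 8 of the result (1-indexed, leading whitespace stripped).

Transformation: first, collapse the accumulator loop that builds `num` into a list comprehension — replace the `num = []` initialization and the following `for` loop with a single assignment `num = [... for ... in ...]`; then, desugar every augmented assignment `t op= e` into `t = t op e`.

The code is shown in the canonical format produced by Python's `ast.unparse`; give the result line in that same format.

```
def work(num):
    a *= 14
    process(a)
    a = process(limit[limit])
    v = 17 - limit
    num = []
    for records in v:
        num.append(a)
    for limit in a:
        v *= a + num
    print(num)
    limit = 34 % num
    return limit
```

Transformed code:
def work(num):
    a = a * 14
    process(a)
    a = process(limit[limit])
    v = 17 - limit
    num = [a for records in v]
    for limit in a:
        v = v * (a + num)
    print(num)
    limit = 34 % num
    return limit

v = v * (a + num)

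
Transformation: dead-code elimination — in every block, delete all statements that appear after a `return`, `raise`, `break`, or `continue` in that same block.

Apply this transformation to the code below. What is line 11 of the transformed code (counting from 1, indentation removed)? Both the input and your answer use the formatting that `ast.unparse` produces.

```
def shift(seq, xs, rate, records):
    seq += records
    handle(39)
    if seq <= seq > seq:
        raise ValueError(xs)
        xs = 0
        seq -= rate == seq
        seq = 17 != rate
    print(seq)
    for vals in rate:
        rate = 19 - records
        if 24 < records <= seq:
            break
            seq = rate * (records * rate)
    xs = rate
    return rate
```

Transformed code:
def shift(seq, xs, rate, records):
    seq += records
    handle(39)
    if seq <= seq > seq:
        raise ValueError(xs)
    print(seq)
    for vals in rate:
        rate = 19 - records
        if 24 < records <= seq:
            break
    xs = rate
    return rate

xs = rate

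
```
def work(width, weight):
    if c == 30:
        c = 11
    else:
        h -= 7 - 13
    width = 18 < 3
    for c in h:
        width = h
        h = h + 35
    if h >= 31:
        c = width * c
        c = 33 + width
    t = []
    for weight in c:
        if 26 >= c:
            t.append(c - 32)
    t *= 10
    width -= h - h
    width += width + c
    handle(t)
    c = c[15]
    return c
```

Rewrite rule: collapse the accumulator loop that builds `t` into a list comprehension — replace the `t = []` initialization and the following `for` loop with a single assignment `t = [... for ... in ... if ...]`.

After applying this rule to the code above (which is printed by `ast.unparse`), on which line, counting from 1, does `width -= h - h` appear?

15

Transformed code:
def work(width, weight):
    if c == 30:
        c = 11
    else:
        h -= 7 - 13
    width = 18 < 3
    for c in h:
        width = h
        h = h + 35
    if h >= 31:
        c = width * c
        c = 33 + width
    t = [c - 32 for weight in c if 26 >= c]
    t *= 10
    width -= h - h
    width += width + c
    handle(t)
    c = c[15]
    return c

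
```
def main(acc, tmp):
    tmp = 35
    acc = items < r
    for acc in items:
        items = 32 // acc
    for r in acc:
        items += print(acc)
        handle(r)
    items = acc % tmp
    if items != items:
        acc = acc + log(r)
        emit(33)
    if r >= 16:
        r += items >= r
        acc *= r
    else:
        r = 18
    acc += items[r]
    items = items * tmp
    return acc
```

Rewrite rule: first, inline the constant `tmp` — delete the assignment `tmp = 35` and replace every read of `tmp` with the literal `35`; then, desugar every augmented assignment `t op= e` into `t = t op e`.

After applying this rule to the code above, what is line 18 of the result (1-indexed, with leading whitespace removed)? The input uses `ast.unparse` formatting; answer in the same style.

items = items * 35

Transformed code:
def main(acc, tmp):
    acc = items < r
    for acc in items:
        items = 32 // acc
    for r in acc:
        items = items + print(acc)
        handle(r)
    items = acc % 35
    if items != items:
        acc = acc + log(r)
        emit(33)
    if r >= 16:
        r = r + (items >= r)
        acc = acc * r
    else:
        r = 18
    acc = acc + items[r]
    items = items * 35
    return acc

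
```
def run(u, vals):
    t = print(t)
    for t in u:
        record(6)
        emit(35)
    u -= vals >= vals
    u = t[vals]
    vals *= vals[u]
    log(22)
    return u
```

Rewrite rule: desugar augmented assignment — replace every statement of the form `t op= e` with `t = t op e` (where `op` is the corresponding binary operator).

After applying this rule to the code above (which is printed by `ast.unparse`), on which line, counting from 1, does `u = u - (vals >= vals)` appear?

6

Transformed code:
def run(u, vals):
    t = print(t)
    for t in u:
        record(6)
        emit(35)
    u = u - (vals >= vals)
    u = t[vals]
    vals = vals * vals[u]
    log(22)
    return u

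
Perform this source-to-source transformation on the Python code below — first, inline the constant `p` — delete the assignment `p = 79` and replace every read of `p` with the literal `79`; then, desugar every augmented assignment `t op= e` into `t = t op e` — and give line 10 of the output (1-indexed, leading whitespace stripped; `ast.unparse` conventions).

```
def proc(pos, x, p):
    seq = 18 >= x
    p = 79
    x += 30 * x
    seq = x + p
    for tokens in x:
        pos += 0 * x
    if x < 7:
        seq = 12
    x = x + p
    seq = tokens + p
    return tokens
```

Transformed code:
def proc(pos, x, p):
    seq = 18 >= x
    x = x + 30 * x
    seq = x + 79
    for tokens in x:
        pos = pos + 0 * x
    if x < 7:
        seq = 12
    x = x + 79
    seq = tokens + 79
    return tokens

seq = tokens + 79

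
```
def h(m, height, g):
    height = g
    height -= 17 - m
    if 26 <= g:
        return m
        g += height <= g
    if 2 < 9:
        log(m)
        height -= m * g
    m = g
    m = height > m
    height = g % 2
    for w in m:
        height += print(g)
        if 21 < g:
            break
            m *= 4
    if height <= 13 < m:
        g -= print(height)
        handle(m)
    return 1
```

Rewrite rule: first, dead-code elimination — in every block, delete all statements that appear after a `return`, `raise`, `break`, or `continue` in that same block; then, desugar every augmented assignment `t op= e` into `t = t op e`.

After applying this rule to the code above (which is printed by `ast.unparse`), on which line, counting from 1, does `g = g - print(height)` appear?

17

Transformed code:
def h(m, height, g):
    height = g
    height = height - (17 - m)
    if 26 <= g:
        return m
    if 2 < 9:
        log(m)
        height = height - m * g
    m = g
    m = height > m
    height = g % 2
    for w in m:
        height = height + print(g)
        if 21 < g:
            break
    if height <= 13 < m:
        g = g - print(height)
        handle(m)
    return 1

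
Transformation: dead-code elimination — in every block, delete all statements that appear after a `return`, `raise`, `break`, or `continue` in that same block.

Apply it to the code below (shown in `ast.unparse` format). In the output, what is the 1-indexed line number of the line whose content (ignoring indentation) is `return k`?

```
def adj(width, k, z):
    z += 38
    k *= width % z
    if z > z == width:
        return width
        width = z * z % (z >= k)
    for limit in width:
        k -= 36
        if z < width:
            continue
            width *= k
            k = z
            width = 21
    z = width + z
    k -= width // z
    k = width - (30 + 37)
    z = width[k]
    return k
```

14

Transformed code:
def adj(width, k, z):
    z += 38
    k *= width % z
    if z > z == width:
        return width
    for limit in width:
        k -= 36
        if z < width:
            continue
    z = width + z
    k -= width // z
    k = width - (30 + 37)
    z = width[k]
    return k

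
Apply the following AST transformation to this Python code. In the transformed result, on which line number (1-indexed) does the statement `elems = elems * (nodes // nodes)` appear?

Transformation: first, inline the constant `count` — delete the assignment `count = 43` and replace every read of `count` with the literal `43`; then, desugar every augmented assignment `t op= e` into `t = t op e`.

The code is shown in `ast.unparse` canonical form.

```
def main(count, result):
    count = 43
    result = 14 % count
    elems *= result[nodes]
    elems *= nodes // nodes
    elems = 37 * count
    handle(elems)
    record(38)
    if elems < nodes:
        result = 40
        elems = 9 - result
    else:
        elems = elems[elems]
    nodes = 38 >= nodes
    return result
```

4

Transformed code:
def main(count, result):
    result = 14 % 43
    elems = elems * result[nodes]
    elems = elems * (nodes // nodes)
    elems = 37 * 43
    handle(elems)
    record(38)
    if elems < nodes:
        result = 40
        elems = 9 - result
    else:
        elems = elems[elems]
    nodes = 38 >= nodes
    return result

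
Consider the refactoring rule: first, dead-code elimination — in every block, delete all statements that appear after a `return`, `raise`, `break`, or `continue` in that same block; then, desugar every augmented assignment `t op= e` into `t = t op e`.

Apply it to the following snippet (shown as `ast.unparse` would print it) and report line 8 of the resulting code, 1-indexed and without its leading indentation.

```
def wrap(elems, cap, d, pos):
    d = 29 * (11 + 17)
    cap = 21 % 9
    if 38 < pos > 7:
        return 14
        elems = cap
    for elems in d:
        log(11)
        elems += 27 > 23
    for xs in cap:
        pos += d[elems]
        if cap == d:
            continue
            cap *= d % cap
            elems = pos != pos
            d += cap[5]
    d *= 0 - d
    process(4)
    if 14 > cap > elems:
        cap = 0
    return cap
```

elems = elems + (27 > 23)

Transformed code:
def wrap(elems, cap, d, pos):
    d = 29 * (11 + 17)
    cap = 21 % 9
    if 38 < pos > 7:
        return 14
    for elems in d:
        log(11)
        elems = elems + (27 > 23)
    for xs in cap:
        pos = pos + d[elems]
        if cap == d:
            continue
    d = d * (0 - d)
    process(4)
    if 14 > cap > elems:
        cap = 0
    return cap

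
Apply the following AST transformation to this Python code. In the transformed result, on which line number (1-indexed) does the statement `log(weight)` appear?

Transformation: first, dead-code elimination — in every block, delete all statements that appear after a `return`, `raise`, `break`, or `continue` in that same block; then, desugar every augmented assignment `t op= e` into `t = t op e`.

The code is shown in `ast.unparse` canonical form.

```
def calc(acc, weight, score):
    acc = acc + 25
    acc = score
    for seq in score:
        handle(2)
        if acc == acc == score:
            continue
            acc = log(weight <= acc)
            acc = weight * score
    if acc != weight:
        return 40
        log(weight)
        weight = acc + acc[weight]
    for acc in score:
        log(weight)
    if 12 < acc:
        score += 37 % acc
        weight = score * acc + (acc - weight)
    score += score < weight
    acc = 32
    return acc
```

11

Transformed code:
def calc(acc, weight, score):
    acc = acc + 25
    acc = score
    for seq in score:
        handle(2)
        if acc == acc == score:
            continue
    if acc != weight:
        return 40
    for acc in score:
        log(weight)
    if 12 < acc:
        score = score + 37 % acc
        weight = score * acc + (acc - weight)
    score = score + (score < weight)
    acc = 32
    return acc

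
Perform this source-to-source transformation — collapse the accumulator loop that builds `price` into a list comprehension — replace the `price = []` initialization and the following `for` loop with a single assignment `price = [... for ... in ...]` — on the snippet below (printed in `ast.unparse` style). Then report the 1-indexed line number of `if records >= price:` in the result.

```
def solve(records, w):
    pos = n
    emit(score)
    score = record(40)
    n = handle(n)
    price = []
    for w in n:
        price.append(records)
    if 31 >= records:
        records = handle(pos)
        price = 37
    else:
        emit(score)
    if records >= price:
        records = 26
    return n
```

12

Transformed code:
def solve(records, w):
    pos = n
    emit(score)
    score = record(40)
    n = handle(n)
    price = [records for w in n]
    if 31 >= records:
        records = handle(pos)
        price = 37
    else:
        emit(score)
    if records >= price:
        records = 26
    return n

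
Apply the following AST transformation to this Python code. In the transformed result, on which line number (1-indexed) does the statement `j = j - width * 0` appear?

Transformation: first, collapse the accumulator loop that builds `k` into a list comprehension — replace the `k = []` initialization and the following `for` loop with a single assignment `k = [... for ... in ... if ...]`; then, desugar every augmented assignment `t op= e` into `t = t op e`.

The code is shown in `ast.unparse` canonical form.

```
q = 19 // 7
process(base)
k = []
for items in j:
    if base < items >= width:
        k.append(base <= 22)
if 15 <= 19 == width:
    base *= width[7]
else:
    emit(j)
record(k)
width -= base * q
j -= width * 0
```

10

Transformed code:
q = 19 // 7
process(base)
k = [base <= 22 for items in j if base < items >= width]
if 15 <= 19 == width:
    base = base * width[7]
else:
    emit(j)
record(k)
width = width - base * q
j = j - width * 0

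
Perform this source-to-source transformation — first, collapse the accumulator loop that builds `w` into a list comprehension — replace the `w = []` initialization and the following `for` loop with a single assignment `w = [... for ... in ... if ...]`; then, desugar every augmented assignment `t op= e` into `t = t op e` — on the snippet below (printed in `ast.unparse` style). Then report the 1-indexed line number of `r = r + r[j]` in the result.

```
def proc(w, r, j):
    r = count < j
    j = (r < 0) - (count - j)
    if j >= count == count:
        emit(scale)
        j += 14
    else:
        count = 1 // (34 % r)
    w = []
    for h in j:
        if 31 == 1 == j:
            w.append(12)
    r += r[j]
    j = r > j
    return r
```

10

Transformed code:
def proc(w, r, j):
    r = count < j
    j = (r < 0) - (count - j)
    if j >= count == count:
        emit(scale)
        j = j + 14
    else:
        count = 1 // (34 % r)
    w = [12 for h in j if 31 == 1 == j]
    r = r + r[j]
    j = r > j
    return r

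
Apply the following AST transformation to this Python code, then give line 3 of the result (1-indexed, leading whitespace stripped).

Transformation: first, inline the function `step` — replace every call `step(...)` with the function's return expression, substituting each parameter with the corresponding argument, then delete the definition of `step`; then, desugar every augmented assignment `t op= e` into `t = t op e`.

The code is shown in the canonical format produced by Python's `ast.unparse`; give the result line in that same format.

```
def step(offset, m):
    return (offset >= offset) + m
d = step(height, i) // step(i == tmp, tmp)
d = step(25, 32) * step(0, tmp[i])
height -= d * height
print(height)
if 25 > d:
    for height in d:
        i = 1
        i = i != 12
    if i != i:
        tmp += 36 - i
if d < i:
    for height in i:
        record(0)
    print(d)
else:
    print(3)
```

height = height - d * height

Transformed code:
d = ((height >= height) + i) // (((i == tmp) >= (i == tmp)) + tmp)
d = ((25 >= 25) + 32) * ((0 >= 0) + tmp[i])
height = height - d * height
print(height)
if 25 > d:
    for height in d:
        i = 1
        i = i != 12
    if i != i:
        tmp = tmp + (36 - i)
if d < i:
    for height in i:
        record(0)
    print(d)
else:
    print(3)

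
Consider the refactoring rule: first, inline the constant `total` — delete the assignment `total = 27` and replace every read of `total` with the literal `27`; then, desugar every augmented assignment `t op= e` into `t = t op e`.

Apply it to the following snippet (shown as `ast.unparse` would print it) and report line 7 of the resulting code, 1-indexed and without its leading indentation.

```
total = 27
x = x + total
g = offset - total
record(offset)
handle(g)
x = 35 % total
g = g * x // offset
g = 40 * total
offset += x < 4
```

g = 40 * 27

Transformed code:
x = x + 27
g = offset - 27
record(offset)
handle(g)
x = 35 % 27
g = g * x // offset
g = 40 * 27
offset = offset + (x < 4)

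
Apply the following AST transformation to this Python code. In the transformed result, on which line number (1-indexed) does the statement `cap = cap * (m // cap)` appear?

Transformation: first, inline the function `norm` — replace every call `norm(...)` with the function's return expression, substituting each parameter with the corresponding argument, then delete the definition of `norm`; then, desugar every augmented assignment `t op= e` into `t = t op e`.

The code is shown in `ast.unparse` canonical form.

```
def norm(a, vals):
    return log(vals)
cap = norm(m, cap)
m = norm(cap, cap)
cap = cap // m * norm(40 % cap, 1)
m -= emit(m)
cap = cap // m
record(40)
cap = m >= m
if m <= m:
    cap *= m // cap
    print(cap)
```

Transformed code:
cap = log(cap)
m = log(cap)
cap = cap // m * log(1)
m = m - emit(m)
cap = cap // m
record(40)
cap = m >= m
if m <= m:
    cap = cap * (m // cap)
    print(cap)

9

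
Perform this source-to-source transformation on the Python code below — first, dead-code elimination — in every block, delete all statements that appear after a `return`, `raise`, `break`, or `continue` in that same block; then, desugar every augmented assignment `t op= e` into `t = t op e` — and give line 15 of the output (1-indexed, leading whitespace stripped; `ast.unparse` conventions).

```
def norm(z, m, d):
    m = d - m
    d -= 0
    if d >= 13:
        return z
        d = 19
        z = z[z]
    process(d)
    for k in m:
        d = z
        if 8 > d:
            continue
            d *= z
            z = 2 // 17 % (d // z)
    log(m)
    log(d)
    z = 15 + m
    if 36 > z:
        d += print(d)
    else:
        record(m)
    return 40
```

Transformed code:
def norm(z, m, d):
    m = d - m
    d = d - 0
    if d >= 13:
        return z
    process(d)
    for k in m:
        d = z
        if 8 > d:
            continue
    log(m)
    log(d)
    z = 15 + m
    if 36 > z:
        d = d + print(d)
    else:
        record(m)
    return 40

d = d + print(d)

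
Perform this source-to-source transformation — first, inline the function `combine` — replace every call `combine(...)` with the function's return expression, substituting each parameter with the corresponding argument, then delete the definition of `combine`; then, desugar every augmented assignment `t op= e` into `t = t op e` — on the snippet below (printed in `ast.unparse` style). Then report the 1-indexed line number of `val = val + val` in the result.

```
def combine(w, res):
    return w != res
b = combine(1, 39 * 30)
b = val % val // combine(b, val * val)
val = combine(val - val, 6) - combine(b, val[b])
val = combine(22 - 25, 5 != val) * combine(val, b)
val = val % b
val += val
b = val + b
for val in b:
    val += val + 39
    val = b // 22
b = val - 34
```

Transformed code:
b = 1 != 39 * 30
b = val % val // (b != val * val)
val = (val - val != 6) - (b != val[b])
val = (22 - 25 != (5 != val)) * (val != b)
val = val % b
val = val + val
b = val + b
for val in b:
    val = val + (val + 39)
    val = b // 22
b = val - 34

6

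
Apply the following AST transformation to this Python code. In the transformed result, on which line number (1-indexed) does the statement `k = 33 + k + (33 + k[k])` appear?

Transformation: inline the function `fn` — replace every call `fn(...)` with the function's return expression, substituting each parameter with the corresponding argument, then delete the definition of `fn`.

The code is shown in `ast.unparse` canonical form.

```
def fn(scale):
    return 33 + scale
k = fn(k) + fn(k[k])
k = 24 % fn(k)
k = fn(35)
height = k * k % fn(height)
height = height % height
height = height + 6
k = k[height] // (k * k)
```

Transformed code:
k = 33 + k + (33 + k[k])
k = 24 % (33 + k)
k = 33 + 35
height = k * k % (33 + height)
height = height % height
height = height + 6
k = k[height] // (k * k)

1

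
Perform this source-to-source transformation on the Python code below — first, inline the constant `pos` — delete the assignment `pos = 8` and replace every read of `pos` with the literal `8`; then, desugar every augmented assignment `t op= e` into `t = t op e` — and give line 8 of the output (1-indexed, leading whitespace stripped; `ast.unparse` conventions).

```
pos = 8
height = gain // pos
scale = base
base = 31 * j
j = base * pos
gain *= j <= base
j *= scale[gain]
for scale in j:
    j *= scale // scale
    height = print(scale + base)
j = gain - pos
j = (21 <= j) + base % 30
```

j = j * (scale // scale)

Transformed code:
height = gain // 8
scale = base
base = 31 * j
j = base * 8
gain = gain * (j <= base)
j = j * scale[gain]
for scale in j:
    j = j * (scale // scale)
    height = print(scale + base)
j = gain - 8
j = (21 <= j) + base % 30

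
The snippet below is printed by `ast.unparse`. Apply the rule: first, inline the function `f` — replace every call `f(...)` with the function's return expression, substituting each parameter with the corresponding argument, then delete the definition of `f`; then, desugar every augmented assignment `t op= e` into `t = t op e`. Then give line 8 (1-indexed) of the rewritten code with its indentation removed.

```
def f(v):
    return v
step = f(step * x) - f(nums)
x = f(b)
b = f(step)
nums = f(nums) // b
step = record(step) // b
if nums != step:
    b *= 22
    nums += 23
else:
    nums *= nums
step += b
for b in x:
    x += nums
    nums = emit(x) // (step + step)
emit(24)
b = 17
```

nums = nums + 23

Transformed code:
step = step * x - nums
x = b
b = step
nums = nums // b
step = record(step) // b
if nums != step:
    b = b * 22
    nums = nums + 23
else:
    nums = nums * nums
step = step + b
for b in x:
    x = x + nums
    nums = emit(x) // (step + step)
emit(24)
b = 17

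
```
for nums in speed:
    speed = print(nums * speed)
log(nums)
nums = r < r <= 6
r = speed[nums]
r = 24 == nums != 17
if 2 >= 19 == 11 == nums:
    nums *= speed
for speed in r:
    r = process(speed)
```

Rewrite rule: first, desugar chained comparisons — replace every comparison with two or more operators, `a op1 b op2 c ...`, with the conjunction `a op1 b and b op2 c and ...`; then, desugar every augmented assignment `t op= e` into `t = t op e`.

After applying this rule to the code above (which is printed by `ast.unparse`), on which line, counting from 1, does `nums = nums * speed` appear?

8

Transformed code:
for nums in speed:
    speed = print(nums * speed)
log(nums)
nums = r < r and r <= 6
r = speed[nums]
r = 24 == nums and nums != 17
if 2 >= 19 and 19 == 11 and (11 == nums):
    nums = nums * speed
for speed in r:
    r = process(speed)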